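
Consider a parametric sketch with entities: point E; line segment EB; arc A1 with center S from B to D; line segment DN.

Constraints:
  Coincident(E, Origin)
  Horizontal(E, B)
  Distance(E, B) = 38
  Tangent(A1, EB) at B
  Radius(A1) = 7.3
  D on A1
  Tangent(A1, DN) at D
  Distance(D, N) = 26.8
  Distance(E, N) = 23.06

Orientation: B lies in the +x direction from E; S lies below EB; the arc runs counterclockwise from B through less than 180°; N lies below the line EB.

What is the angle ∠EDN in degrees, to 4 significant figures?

43.46°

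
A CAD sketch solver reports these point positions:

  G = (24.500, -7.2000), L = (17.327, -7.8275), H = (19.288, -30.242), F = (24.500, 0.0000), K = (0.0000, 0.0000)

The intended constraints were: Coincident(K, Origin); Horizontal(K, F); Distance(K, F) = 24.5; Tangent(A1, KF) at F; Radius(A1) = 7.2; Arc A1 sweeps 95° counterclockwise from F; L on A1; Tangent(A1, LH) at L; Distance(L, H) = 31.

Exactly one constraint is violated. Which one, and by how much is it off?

Distance(L, H) = 31 — off by 8.50.

K = (0.00, 0.00) ✓; K.y = 0.00, F.y = 0.00 ✓; |KF| = 24.50 ✓; ∠(GF, FK) = 90.00° ✓; |GF| = 7.200 ✓; bearing(G→L) − bearing(G→F) = 95.00° ✓; |GL| = 7.200 ✓; ∠(GL, LH) = 90.00° ✓; |LH| = 22.50 ✗.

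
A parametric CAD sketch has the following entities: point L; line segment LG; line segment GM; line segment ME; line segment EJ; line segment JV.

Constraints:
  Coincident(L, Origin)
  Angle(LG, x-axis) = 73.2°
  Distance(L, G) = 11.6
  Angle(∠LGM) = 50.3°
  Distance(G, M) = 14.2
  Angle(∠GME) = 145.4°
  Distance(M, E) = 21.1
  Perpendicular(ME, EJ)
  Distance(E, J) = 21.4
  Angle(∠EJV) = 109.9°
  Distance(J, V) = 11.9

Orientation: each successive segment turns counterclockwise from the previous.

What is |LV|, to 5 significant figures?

17.659

ME ⟂ EJ, so EJ runs at -32.500°; with |EJ| = 21.4, J = (-3.0165, -23.714). ∠EJV = 109.9° gives JV at 37.600° from the x-axis; with |JV| = 11.9, V = (6.4117, -16.454). Then |LV| = |V − L| = 17.659.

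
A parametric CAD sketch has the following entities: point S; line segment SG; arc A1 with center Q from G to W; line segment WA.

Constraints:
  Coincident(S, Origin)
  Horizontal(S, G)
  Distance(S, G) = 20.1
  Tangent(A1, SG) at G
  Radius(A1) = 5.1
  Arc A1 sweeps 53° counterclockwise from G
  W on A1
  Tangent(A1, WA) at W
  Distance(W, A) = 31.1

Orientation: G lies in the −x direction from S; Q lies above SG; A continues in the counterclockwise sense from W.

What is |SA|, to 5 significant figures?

27.003

S is at the origin; S and G share the same y with |SG| = 20.1 and G on the −x side, so G = (-20.100, 0.0000). The tangent condition forces QG to be normal to SG, so Q = G + (0, 5.1) = (-20.100, 5.1000). On A1, G sits at bearing -90° from Q; a 53° counterclockwise sweep puts W at bearing -37°, so W = Q + 5.1·(cos -37°, sin -37°) = (-16.027, 2.0307). The tangent condition forces QW to be normal to WA, so WA runs along (−sin -37°, cos -37°); with |WA| = 31.1, A = (2.6895, 26.868). Then |SA| = |A − S| = 27.003.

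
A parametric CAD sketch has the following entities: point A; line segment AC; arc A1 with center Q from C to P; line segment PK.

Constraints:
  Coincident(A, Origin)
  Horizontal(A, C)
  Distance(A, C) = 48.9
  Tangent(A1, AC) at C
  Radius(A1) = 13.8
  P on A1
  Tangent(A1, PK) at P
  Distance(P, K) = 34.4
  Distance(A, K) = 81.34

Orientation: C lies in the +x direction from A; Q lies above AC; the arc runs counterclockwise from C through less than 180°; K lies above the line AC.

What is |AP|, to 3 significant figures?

63.7

Checks: |QP| = 13.80 ✓; ∠(QP, PK) = 90.00° ✓; |PK| = 34.40 ✓; |AK| = 81.34 ✓.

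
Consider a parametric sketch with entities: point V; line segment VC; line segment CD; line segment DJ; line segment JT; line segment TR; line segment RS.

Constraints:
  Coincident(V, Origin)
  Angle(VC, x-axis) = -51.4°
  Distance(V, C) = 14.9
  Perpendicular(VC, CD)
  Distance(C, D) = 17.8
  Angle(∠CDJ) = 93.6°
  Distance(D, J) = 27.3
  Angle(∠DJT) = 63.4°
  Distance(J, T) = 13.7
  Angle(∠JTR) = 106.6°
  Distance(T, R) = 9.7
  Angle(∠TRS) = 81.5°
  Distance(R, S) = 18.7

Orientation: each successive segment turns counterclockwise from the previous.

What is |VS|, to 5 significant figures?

26.145

V is at the origin; VC runs at -51.4° with length 14.9, so C = (9.2958, -11.645). VC ⟂ CD, so CD runs at 38.600°; with |CD| = 17.8, D = (23.207, -0.53960). ∠CDJ = 93.6° gives DJ at 125.00° from the x-axis; with |DJ| = 27.3, J = (7.5482, 21.823). ∠DJT = 63.4° gives JT at -118.40° from the x-axis; with |JT| = 13.7, T = (1.0322, 9.7721). ∠JTR = 106.6° gives TR at -45.000° from the x-axis; with |TR| = 9.7, R = (7.8911, 2.9131). ∠TRS = 81.5° gives RS at 53.500° from the x-axis; with |RS| = 18.7, S = (19.014, 17.945). Then |VS| = |S − V| = 26.145.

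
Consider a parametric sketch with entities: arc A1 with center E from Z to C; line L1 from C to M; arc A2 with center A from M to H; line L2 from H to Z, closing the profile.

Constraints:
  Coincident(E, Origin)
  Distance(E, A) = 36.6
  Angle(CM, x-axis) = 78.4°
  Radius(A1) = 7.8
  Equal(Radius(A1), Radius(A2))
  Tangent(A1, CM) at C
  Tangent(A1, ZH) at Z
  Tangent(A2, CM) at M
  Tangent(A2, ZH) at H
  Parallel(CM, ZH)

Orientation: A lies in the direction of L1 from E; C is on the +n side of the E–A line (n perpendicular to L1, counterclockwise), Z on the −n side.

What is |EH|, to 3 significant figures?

37.4

Tangency of A1 to both parallel lines with radius 7.8 puts C and Z at E ± 7.8·n: C = (-7.64, 1.57), Z = (7.64, -1.57). Equal radii place M and H the same way about A: M = A + 7.8·n = (-0.281, 37.4), H = A − 7.8·n = (15.0, 34.3). Then |EH| = |H − E| = 37.4.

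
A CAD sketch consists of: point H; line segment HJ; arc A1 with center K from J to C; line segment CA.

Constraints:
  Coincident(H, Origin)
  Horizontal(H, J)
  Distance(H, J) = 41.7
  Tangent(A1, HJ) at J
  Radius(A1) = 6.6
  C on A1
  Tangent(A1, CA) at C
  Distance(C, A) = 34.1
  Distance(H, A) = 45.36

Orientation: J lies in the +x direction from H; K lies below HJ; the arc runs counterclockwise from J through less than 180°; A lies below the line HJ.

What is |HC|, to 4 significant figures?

35.69

Checks: H = (0.00, 0.00) ✓; ∠(KJ, JH) = 90.00° ✓; |KJ| = 6.600 ✓; |KC| = 6.600 ✓; ∠(KC, CA) = 90.00° ✓; |CA| = 34.10 ✓; |HA| = 45.36 ✓.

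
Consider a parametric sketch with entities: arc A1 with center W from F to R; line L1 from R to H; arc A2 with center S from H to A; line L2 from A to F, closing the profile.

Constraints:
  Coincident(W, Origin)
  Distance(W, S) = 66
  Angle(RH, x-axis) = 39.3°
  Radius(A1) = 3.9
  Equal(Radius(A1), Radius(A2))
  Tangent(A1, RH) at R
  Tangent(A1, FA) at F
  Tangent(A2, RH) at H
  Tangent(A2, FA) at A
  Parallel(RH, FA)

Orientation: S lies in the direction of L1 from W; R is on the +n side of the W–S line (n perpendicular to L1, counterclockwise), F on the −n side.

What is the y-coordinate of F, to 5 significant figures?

-3.0180

W is at the origin and S lies 66.0 along u from W, so S = 66.0·u = (51.073, 41.803). Tangency of A1 to both parallel lines with radius 3.9 puts R and F at W ± 3.9·n: R = (-2.4702, 3.0180), F = (2.4702, -3.0180). So F.y = -3.0180.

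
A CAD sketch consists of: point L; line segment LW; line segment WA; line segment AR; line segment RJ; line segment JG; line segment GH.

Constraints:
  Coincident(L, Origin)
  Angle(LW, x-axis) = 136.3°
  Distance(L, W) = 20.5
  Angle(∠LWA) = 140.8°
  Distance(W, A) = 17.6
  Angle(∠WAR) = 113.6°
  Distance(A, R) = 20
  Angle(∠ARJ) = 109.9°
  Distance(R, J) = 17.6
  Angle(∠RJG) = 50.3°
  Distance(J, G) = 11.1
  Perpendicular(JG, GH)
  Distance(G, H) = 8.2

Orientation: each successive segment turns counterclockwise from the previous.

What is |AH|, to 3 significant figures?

19.0

∠RJG = 50.3° gives JG at 81.7° from the x-axis; with |JG| = 11.1, G = (-28.4, -4.19). JG is perpendicular to GH, so GH runs at 172°; with |GH| = 8.2, H = (-36.5, -3.01). Then |AH| = |H − A| = 19.0.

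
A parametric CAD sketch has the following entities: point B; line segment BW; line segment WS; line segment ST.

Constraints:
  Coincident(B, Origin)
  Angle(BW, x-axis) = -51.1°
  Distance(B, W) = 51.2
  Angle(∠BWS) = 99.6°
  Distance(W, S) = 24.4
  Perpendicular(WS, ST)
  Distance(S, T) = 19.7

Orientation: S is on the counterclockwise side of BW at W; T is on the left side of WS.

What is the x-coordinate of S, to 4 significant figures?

53.43

B is at the origin; BW runs at -51.1° with length 51.2, so W = 51.2·(cos -51.1°, sin -51.1°) = (32.15, -39.85). ∠BWS = 99.6°, so WS runs at -51.1° + (180° − 99.6°) = 29.30° from the x-axis; with |WS| = 24.4, S = W + 24.4·(cos 29.30°, sin 29.30°) = (53.43, -27.91). So S.x = 53.43.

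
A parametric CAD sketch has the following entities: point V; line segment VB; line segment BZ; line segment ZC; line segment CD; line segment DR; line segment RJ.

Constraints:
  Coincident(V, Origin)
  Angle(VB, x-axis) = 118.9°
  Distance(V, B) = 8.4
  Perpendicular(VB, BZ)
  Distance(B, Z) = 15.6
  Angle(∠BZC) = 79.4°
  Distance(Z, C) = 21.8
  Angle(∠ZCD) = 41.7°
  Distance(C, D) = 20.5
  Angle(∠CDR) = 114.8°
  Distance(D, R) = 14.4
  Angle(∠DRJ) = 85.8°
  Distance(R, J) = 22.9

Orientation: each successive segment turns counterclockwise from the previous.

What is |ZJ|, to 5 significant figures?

12.990

V is at the origin; VB runs at 118.9° with length 8.4, so B = (-4.0596, 7.3539). VB ⟂ BZ, so BZ runs at -151.10°; with |BZ| = 15.6, Z = (-17.717, -0.18530). ∠BZC = 79.4° gives ZC at -50.500° from the x-axis; with |ZC| = 21.8, C = (-3.8503, -17.007). ∠ZCD = 41.7° gives CD at 87.800° from the x-axis; with |CD| = 20.5, D = (-3.0634, 3.4782). ∠CDR = 114.8° gives DR at 153.00° from the x-axis; with |DR| = 14.4, R = (-15.894, 10.016). ∠DRJ = 85.8° gives RJ at -112.80° from the x-axis; with |RJ| = 22.9, J = (-24.768, -11.095). Then |ZJ| = |J − Z| = 12.990.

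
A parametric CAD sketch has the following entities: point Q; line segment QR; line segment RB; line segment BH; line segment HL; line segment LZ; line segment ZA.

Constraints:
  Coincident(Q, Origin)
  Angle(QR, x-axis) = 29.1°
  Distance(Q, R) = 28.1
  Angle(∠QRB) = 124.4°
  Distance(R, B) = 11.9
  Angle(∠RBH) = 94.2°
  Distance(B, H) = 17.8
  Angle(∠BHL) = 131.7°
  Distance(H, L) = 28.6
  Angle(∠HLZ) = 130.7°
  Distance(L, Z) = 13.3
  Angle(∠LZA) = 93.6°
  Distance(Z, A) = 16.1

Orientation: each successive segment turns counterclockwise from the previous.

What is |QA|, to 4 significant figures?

4.523

∠HLZ = 130.7° gives LZ at -91.90° from the x-axis; with |LZ| = 13.3, Z = (-14.63, -2.761). ∠LZA = 93.6° gives ZA at -5.500° from the x-axis; with |ZA| = 16.1, A = (1.392, -4.304). Then |QA| = |A − Q| = 4.523.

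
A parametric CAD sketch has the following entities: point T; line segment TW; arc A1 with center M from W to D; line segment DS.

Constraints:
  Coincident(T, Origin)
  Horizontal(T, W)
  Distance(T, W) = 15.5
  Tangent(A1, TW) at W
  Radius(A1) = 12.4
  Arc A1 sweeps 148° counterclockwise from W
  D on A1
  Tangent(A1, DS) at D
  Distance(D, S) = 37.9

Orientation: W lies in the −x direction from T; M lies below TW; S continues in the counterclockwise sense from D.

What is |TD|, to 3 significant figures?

31.8

The tangent condition forces MW to be normal to TW, so M = W + (0, -12.4) = (-15.5, -12.4). On A1, W sits at bearing 90° from M; a 148° counterclockwise sweep puts D at bearing 238°, so D = M + 12.4·(cos 238°, sin 238°) = (-22.1, -22.9). Then |TD| = |D − T| = 31.8.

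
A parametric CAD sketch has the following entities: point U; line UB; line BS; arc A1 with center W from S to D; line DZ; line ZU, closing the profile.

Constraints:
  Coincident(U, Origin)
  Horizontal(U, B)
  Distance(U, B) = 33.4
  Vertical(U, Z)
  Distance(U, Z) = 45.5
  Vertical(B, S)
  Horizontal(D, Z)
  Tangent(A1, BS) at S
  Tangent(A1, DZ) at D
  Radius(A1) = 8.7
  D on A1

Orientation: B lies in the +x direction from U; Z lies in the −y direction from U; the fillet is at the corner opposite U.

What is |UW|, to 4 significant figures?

44.32

U is at the origin; UB is horizontal with |UB| = 33.4 and B on the +x side, so B = (33.40, 0.000). U and Z share the same x with |UZ| = 45.5 and Z on the −y side, so Z = (0.000, -45.50). The virtual corner opposite U is at (33.40, -45.50). Tangency of A1 to BS means the radius WS is perpendicular to BS and since A1 is tangent to DZ there, WD ⟂ DZ, with radius 8.7, so the center W sits 8.7 in from both sides at W = (24.70, -36.80). Then |UW| = |W − U| = 44.32.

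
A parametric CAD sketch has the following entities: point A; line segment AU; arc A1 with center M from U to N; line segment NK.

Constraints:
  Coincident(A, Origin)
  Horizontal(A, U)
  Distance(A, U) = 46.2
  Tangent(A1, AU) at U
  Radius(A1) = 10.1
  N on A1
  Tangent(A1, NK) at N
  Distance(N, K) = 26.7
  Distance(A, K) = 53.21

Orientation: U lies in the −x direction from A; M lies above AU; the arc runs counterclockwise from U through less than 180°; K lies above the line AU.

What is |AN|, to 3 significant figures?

37.7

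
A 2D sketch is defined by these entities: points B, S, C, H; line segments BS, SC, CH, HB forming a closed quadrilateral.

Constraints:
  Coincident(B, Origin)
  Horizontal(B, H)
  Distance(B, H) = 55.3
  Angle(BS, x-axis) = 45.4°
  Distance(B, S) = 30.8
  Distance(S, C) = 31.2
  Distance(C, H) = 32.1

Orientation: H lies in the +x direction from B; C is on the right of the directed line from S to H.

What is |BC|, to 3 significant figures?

26.2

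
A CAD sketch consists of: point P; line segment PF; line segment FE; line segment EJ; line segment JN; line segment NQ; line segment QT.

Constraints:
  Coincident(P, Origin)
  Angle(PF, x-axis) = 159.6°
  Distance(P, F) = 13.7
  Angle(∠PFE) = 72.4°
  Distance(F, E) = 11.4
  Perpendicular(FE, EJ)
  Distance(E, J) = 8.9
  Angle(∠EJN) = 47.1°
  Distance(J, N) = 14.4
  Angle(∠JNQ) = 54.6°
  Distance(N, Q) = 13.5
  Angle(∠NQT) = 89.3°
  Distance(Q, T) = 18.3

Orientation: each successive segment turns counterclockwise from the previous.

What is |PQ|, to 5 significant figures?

19.427

P is at the origin; PF runs at 159.6° with length 13.7, so F = (-12.841, 4.7754). ∠PFE = 72.4° gives FE at -92.800° from the x-axis; with |FE| = 11.4, E = (-13.398, -6.6110). FE ⟂ EJ, so EJ runs at -2.8000°; with |EJ| = 8.9, J = (-4.5083, -7.0457). ∠EJN = 47.1° gives JN at 130.10° from the x-axis; with |JN| = 14.4, N = (-13.784, 3.9692). ∠JNQ = 54.6° gives NQ at -104.50° from the x-axis; with |NQ| = 13.5, Q = (-17.164, -9.1008). Then |PQ| = |Q − P| = 19.427.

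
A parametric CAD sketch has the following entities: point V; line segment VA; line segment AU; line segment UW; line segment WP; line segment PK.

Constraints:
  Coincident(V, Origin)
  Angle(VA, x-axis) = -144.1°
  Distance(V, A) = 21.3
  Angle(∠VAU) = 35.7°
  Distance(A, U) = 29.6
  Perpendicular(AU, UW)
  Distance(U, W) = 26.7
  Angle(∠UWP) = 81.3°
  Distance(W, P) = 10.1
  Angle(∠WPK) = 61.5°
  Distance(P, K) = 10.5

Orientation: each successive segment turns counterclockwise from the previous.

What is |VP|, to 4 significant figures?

12.95

V is at the origin; VA runs at -144.1° with length 21.3, so A = (-17.25, -12.49). ∠VAU = 35.7° gives AU at 0.2000° from the x-axis; with |AU| = 29.6, U = (12.35, -12.39). AU ⟂ UW, so UW runs at 90.20°; with |UW| = 26.7, W = (12.25, 14.31). ∠UWP = 81.3° gives WP at -171.1° from the x-axis; with |WP| = 10.1, P = (2.274, 12.75). Then |VP| = |P − V| = 12.95.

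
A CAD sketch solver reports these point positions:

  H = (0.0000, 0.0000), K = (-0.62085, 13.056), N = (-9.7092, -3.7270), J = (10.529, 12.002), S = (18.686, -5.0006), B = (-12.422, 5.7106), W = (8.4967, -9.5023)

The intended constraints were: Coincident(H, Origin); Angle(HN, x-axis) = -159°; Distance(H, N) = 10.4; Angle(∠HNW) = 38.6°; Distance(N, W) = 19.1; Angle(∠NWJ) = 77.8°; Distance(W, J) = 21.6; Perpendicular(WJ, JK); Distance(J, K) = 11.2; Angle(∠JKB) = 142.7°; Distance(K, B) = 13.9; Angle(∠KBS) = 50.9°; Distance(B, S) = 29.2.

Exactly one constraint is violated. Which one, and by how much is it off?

Distance(B, S) = 29.2 — off by 3.70.

H = (0.00, 0.00) ✓; HN at -159.0° ✓; |HN| = 10.40 ✓; ∠HNW = 38.60° ✓; |NW| = 19.10 ✓; ∠NWJ = 77.80° ✓; |WJ| = 21.60 ✓; ∠(WJ, JK) = 90.00° ✓; |JK| = 11.20 ✓; ∠JKB = 142.7° ✓; |KB| = 13.90 ✓; ∠KBS = 50.90° ✓; |BS| = 32.90 ✗.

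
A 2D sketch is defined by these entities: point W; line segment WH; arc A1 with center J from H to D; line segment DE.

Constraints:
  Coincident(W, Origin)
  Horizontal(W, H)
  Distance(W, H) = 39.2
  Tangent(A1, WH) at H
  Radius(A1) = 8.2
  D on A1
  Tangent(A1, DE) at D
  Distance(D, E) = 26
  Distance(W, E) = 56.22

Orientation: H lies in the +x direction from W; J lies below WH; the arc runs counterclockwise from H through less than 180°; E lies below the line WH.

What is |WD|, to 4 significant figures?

34.11

Checks: |WH| = 39.20 ✓; |JD| = 8.200 ✓; ∠(JD, DE) = 90.00° ✓; |DE| = 26.00 ✓; |WE| = 56.22 ✓.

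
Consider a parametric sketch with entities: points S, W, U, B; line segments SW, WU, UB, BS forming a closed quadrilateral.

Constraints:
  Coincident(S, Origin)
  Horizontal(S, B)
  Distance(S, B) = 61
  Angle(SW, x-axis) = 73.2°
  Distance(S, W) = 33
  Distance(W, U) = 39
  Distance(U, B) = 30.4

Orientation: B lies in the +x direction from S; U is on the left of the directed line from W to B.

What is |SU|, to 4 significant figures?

55.68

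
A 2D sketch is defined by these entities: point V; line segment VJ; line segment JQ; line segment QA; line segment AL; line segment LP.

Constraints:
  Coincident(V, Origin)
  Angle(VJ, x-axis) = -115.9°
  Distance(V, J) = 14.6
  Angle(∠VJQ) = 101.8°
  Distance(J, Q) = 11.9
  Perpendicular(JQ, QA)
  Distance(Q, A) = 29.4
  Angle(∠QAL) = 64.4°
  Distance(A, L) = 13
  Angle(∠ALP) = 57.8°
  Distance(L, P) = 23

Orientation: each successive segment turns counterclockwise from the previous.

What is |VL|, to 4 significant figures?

10.00

V is at the origin; VJ runs at -115.9° with length 14.6, so J = (-6.377, -13.13). ∠VJQ = 101.8° gives JQ at -37.70° from the x-axis; with |JQ| = 11.9, Q = (3.038, -20.41). JQ ⟂ QA, so QA runs at 52.30°; with |QA| = 29.4, A = (21.02, 2.851). ∠QAL = 64.4° gives AL at 167.9° from the x-axis; with |AL| = 13.0, L = (8.306, 5.576). Then |VL| = |L − V| = 10.00.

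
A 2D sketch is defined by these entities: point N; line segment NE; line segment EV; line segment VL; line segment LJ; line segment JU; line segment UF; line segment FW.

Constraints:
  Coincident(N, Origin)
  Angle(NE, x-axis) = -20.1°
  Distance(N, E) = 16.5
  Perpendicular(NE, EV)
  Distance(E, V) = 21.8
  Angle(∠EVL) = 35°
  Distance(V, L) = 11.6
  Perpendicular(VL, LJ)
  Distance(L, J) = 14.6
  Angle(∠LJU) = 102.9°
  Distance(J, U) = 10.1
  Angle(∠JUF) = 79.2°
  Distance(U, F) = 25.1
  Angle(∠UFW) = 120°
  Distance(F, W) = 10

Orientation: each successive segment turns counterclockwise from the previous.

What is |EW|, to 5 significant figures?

27.414

N is at the origin; NE runs at -20.1° with length 16.5, so E = (15.495, -5.6704). NE ⟂ EV, so EV runs at 69.900°; with |EV| = 21.8, V = (22.987, 14.802). ∠EVL = 35.0° gives VL at -145.10° from the x-axis; with |VL| = 11.6, L = (13.473, 8.1650). The perpendicularity gives LJ at right angles to VL, so LJ runs at -55.100°; with |LJ| = 14.6, J = (21.826, -3.8092). ∠LJU = 102.9° gives JU at 22.000° from the x-axis; with |JU| = 10.1, U = (31.191, -0.025713). ∠JUF = 79.2° gives UF at 122.80° from the x-axis; with |UF| = 25.1, F = (17.594, 21.073). ∠UFW = 120.0° gives FW at -177.20° from the x-axis; with |FW| = 10.0, W = (7.6060, 20.584). Then |EW| = |W − E| = 27.414.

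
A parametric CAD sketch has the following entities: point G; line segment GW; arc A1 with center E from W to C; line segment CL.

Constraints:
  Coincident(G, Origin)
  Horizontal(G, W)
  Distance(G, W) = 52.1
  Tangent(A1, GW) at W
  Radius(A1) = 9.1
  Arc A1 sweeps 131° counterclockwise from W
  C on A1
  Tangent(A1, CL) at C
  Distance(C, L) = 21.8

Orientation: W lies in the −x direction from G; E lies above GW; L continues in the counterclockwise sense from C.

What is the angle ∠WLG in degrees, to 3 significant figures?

48.8°

G is at the origin; G and W share the same y with |GW| = 52.1 and W on the −x side, so W = (-52.1, 0.00). A1 meets GW tangentially, so EW is at right angles to GW, so E = W + (0, 9.1) = (-52.1, 9.10). On A1, W sits at bearing -90° from E; a 131° counterclockwise sweep puts C at bearing 41°, so C = E + 9.1·(cos 41°, sin 41°) = (-45.2, 15.1). Since A1 is tangent to CL there, EC ⟂ CL, so CL runs along (−sin 41°, cos 41°); with |CL| = 21.8, L = (-59.5, 31.5). Then cos ∠WLG = LW·LG / (|LW||LG|), giving 48.8°.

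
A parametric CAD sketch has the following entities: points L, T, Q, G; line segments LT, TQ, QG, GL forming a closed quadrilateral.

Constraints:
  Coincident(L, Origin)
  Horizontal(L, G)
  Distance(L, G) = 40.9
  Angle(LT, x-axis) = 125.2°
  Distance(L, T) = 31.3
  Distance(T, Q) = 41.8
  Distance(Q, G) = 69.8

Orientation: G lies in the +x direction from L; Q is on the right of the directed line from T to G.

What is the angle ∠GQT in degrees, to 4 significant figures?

64.73°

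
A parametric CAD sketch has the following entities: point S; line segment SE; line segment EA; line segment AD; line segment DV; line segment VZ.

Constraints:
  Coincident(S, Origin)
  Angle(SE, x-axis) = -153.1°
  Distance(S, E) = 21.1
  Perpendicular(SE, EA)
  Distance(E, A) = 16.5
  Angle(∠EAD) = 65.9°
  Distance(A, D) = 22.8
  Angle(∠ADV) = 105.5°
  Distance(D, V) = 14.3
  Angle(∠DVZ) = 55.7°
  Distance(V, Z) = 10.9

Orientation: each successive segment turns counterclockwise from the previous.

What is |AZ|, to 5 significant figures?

19.267

S is at the origin; SE runs at -153.1° with length 21.1, so E = (-18.817, -9.5464). SE ⟂ EA, so EA runs at -63.100°; with |EA| = 16.5, A = (-11.352, -24.261). ∠EAD = 65.9° gives AD at 51.000° from the x-axis; with |AD| = 22.8, D = (2.9967, -6.5421). ∠ADV = 105.5° gives DV at 125.50° from the x-axis; with |DV| = 14.3, V = (-5.3073, 5.0997). ∠DVZ = 55.7° gives VZ at -110.20° from the x-axis; with |VZ| = 10.9, Z = (-9.0711, -5.1298). Then |AZ| = |Z − A| = 19.267.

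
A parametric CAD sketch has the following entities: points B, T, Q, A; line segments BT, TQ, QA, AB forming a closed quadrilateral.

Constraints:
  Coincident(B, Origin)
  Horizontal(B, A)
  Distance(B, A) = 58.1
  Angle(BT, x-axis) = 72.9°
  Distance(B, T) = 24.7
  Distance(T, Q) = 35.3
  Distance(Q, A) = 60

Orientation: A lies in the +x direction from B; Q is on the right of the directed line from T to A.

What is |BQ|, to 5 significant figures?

10.768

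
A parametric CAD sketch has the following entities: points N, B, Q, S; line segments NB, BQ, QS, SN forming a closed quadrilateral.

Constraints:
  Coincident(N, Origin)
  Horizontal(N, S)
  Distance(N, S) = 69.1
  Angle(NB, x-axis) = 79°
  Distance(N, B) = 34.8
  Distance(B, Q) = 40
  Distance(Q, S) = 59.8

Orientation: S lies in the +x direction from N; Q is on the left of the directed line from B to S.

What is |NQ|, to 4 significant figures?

67.67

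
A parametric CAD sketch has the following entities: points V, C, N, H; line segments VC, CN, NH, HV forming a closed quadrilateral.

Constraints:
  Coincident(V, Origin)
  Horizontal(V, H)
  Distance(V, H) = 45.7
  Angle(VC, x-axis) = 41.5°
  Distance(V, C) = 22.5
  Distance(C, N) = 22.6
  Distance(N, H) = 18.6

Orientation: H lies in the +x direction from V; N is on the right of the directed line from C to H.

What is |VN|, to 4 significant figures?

28.18

V is at the origin; VH is horizontal with |VH| = 45.7 and H in +x, so H = (45.7, 0). VC runs at 41.5° with |VC| = 22.5, so C = (16.85, 14.91). N is determined by |CN| = 22.6 and |NH| = 18.6 together: it lies at the intersection of circle(C, 22.6) and circle(H, 18.6). With |CH| = 32.47, the foot of the radical line on CH is 18.77 from C and the perpendicular offset is √(22.6² − 18.77²) = 12.58. Taking the right-of-CH solution: N = (27.75, -4.888).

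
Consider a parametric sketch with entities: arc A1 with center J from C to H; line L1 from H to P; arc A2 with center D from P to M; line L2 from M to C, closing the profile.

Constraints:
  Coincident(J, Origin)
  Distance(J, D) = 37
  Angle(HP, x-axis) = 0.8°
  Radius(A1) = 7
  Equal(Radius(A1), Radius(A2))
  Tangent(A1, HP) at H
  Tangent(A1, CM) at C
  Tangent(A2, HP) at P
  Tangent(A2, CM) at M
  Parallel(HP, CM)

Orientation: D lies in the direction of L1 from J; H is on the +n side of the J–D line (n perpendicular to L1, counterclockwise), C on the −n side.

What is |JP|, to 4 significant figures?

37.66

Tangency of A1 to both parallel lines with radius 7.0 puts H and C at J ± 7.0·n: H = (-0.09774, 6.999), C = (0.09774, -6.999). Equal radii place P and M the same way about D: P = D + 7.0·n = (36.90, 7.516), M = D − 7.0·n = (37.09, -6.483). Then |JP| = |P − J| = 37.66.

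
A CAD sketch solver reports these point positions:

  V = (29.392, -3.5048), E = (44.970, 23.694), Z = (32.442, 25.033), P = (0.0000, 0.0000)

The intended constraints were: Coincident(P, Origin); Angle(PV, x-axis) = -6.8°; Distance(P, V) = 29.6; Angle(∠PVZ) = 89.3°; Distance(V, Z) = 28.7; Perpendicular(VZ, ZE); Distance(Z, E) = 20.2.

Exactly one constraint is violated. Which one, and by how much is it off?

Distance(Z, E) = 20.2 — off by 7.60.

P = (0.00, 0.00) ✓; PV at -6.800° ✓; |PV| = 29.60 ✓; ∠PVZ = 89.30° ✓; |VZ| = 28.70 ✓; ∠(VZ, ZE) = 90.00° ✓; |ZE| = 12.60 ✗.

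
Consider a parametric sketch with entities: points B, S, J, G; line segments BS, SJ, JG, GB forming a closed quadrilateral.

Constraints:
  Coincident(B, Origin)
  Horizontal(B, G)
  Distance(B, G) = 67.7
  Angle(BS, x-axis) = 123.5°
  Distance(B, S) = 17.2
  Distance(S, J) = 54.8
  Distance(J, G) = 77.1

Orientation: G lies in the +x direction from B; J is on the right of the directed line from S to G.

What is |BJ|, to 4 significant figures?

39.39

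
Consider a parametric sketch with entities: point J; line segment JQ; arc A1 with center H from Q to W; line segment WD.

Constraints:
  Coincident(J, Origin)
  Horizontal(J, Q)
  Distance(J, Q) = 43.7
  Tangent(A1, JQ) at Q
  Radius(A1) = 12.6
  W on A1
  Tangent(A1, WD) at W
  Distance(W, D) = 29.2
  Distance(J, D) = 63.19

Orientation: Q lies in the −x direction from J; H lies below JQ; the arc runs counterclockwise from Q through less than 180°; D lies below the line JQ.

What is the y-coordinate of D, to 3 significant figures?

-44.4

Checks: |JQ| = 43.70 ✓; |HW| = 12.60 ✓; ∠(HW, WD) = 90.00° ✓; |WD| = 29.20 ✓; |JD| = 63.19 ✓.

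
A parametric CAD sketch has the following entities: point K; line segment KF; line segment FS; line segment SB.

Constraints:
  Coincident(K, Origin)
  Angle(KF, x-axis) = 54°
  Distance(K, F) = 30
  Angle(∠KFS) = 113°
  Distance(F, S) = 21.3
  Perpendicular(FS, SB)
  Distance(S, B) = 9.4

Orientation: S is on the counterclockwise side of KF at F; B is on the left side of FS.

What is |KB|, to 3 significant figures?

37.7

K is at the origin; KF runs at 54.0° with length 30.0, so F = 30.0·(cos 54.0°, sin 54.0°) = (17.6, 24.3). ∠KFS = 113.0°, so FS runs at 54.0° + (180° − 113.0°) = 121° from the x-axis; with |FS| = 21.3, S = F + 21.3·(cos 121°, sin 121°) = (6.66, 42.5). FS ⟂ SB; with |SB| = 9.4 on the left of FS, B = S + 9.4·(-0.857, -0.515) = (-1.39, 37.7). Then |KB| = |B − K| = 37.7.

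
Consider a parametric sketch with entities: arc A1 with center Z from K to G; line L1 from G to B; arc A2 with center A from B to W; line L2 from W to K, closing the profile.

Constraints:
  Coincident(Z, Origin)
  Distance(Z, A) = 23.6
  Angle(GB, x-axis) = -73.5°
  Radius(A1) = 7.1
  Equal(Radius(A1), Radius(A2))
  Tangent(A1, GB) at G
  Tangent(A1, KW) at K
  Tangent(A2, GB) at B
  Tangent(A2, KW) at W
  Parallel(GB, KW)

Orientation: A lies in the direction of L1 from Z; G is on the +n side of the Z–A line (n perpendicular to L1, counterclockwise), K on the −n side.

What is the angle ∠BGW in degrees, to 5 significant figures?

31.035°

The slot axis is L1's direction at -73.5°, so u = (cos -73.5°, sin -73.5°) = (0.28402, -0.95882) and n = (−sin -73.5°, cos -73.5°) = (0.95882, 0.28402). Z is at the origin and A lies 23.6 along u from Z, so A = 23.6·u = (6.7028, -22.628). Tangency of A1 to both parallel lines with radius 7.1 puts G and K at Z ± 7.1·n: G = (6.8076, 2.0165), K = (-6.8076, -2.0165). Equal radii place B and W the same way about A: B = A + 7.1·n = (13.510, -20.612), W = A − 7.1·n = (-0.10486, -24.645). Then cos ∠BGW = GB·GW / (|GB||GW|), giving 31.035°.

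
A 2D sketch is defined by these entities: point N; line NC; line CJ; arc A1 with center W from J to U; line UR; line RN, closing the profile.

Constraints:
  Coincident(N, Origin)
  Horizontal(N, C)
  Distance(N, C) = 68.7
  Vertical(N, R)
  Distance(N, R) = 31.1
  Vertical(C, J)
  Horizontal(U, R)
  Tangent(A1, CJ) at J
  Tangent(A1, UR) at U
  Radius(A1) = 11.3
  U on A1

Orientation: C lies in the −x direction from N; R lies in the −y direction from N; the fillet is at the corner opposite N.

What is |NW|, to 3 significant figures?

60.7

N is at the origin; NC is horizontal with |NC| = 68.7 and C on the −x side, so C = (-68.7, 0.00). NR is vertical with |NR| = 31.1 and R on the −y side, so R = (0.00, -31.1). The virtual corner opposite N is at (-68.7, -31.1). Tangency of A1 to CJ means the radius WJ is perpendicular to CJ and A1 meets UR tangentially, so WU is at right angles to UR, with radius 11.3, so the center W sits 11.3 in from both sides at W = (-57.4, -19.8). Then |NW| = |W − N| = 60.7.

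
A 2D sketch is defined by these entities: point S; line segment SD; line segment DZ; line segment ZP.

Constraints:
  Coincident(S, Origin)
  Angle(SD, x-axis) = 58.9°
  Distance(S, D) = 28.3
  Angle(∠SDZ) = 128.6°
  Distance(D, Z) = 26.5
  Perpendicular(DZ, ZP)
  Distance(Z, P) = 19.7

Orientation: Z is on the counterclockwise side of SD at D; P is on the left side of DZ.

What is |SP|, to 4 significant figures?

44.22

S is at the origin; SD runs at 58.9° with length 28.3, so D = 28.3·(cos 58.9°, sin 58.9°) = (14.62, 24.23). ∠SDZ = 128.6°, so DZ runs at 58.9° + (180° − 128.6°) = 110.3° from the x-axis; with |DZ| = 26.5, Z = D + 26.5·(cos 110.3°, sin 110.3°) = (5.424, 49.09). DZ is perpendicular to ZP; with |ZP| = 19.7 on the left of DZ, P = Z + 19.7·(-0.9379, -0.3469) = (-13.05, 42.25). Then |SP| = |P − S| = 44.22.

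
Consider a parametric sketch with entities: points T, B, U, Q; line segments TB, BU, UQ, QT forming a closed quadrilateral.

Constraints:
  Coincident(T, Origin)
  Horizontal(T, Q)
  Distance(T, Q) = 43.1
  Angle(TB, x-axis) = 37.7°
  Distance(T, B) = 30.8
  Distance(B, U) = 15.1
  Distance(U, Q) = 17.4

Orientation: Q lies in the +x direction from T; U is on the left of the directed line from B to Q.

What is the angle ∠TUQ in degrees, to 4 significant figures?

79.07°

Checks: |BU| = 15.10 ✓; |UQ| = 17.40 ✓.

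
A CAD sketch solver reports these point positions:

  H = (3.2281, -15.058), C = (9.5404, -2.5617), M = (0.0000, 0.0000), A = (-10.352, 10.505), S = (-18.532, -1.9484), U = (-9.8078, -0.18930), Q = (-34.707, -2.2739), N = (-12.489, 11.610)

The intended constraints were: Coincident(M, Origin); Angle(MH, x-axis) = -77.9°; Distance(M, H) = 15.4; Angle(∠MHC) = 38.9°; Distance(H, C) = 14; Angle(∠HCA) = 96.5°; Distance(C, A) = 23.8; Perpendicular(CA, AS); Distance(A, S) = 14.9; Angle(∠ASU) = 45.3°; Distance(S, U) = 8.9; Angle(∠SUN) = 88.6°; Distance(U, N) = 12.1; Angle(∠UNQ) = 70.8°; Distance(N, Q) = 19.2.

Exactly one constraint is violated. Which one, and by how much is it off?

Distance(N, Q) = 19.2 — off by 7.00.

M = (0.00, 0.00) ✓; MH at -77.90° ✓; |MH| = 15.40 ✓; ∠MHC = 38.90° ✓; |HC| = 14.00 ✓; ∠HCA = 96.50° ✓; |CA| = 23.80 ✓; ∠(CA, AS) = 90.00° ✓; |AS| = 14.90 ✓; ∠ASU = 45.30° ✓; |SU| = 8.900 ✓; ∠SUN = 88.60° ✓; |UN| = 12.10 ✓; ∠UNQ = 70.80° ✓; |NQ| = 26.20 ✗.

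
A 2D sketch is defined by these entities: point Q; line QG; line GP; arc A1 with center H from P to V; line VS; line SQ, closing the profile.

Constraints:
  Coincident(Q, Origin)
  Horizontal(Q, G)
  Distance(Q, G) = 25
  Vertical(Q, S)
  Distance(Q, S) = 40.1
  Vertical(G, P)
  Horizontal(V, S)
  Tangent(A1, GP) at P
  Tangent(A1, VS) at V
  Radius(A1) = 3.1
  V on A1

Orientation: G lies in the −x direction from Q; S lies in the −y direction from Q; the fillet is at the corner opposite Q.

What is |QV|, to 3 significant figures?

45.7

Q is at the origin; Q and G share the same y with |QG| = 25.0 and G on the −x side, so G = (-25.0, 0.00). QS is vertical with |QS| = 40.1 and S on the −y side, so S = (0.00, -40.1). The virtual corner opposite Q is at (-25.0, -40.1). Tangency of A1 to GP means the radius HP is perpendicular to GP and A1 meets VS tangentially, so HV is at right angles to VS, with radius 3.1, so the center H sits 3.1 in from both sides at H = (-21.9, -37.0). That places the tangent points at P = (-25.0, -37.0) on GP and V = (-21.9, -40.1) on VS. Then |QV| = |V − Q| = 45.7.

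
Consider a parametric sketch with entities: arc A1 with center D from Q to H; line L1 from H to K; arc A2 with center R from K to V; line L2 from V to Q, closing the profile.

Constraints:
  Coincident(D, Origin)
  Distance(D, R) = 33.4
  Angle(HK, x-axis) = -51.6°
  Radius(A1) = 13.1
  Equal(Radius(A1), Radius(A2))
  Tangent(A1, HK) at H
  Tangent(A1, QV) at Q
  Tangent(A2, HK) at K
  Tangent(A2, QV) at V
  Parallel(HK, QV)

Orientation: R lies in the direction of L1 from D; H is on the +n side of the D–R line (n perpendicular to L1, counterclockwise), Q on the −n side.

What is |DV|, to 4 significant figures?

35.88

The slot axis is L1's direction at -51.6°, so u = (cos -51.6°, sin -51.6°) = (0.6211, -0.7837) and n = (−sin -51.6°, cos -51.6°) = (0.7837, 0.6211). D is at the origin and R lies 33.4 along u from D, so R = 33.4·u = (20.75, -26.18). Tangency of A1 to both parallel lines with radius 13.1 puts H and Q at D ± 13.1·n: H = (10.27, 8.137), Q = (-10.27, -8.137). Equal radii place K and V the same way about R: K = R + 13.1·n = (31.01, -18.04), V = R − 13.1·n = (10.48, -34.31). Then |DV| = |V − D| = 35.88.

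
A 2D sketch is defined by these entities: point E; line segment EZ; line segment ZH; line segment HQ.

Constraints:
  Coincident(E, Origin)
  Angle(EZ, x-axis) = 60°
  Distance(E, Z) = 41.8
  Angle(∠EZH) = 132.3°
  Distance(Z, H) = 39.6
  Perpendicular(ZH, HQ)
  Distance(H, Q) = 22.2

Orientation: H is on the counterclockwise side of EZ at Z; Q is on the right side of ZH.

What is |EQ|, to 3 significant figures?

86.1

E is at the origin; EZ runs at 60.0° with length 41.8, so Z = 41.8·(cos 60.0°, sin 60.0°) = (20.9, 36.2). ∠EZH = 132.3°, so ZH runs at 60.0° + (180° − 132.3°) = 108° from the x-axis; with |ZH| = 39.6, H = Z + 39.6·(cos 108°, sin 108°) = (8.86, 73.9). The perpendicularity gives HQ at right angles to ZH; with |HQ| = 22.2 on the right of ZH, Q = H + 22.2·(0.953, 0.304) = (30.0, 80.7). Then |EQ| = |Q − E| = 86.1.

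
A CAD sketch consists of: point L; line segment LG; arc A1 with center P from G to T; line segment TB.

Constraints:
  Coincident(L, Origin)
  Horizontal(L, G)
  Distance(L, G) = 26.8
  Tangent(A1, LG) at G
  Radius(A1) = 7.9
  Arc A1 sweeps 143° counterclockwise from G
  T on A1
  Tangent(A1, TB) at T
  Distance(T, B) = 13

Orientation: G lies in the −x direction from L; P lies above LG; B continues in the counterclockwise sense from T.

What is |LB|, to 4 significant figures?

39.20

L is at the origin; L and G share the same y with |LG| = 26.8 and G on the −x side, so G = (-26.80, 0.000). A1 meets LG tangentially, so PG is at right angles to LG, so P = G + (0, 7.9) = (-26.80, 7.900). On A1, G sits at bearing -90° from P; a 143° counterclockwise sweep puts T at bearing 53°, so T = P + 7.9·(cos 53°, sin 53°) = (-22.05, 14.21). A1 meets TB tangentially, so PT is at right angles to TB, so TB runs along (−sin 53°, cos 53°); with |TB| = 13.0, B = (-32.43, 22.03). Then |LB| = |B − L| = 39.20.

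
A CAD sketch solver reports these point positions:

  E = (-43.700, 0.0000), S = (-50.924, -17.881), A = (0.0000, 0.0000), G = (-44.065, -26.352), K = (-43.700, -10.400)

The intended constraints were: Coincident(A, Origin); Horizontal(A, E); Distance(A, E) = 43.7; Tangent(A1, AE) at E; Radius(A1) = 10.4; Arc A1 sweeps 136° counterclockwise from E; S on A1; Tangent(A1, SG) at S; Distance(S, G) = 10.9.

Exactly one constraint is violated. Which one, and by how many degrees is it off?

Tangent(A1, SG) at S — off by 7.00°.

A = (0.00, 0.00) ✓; A.y = 0.00, E.y = 0.00 ✓; |AE| = 43.70 ✓; ∠(KE, EA) = 90.00° ✓; |KE| = 10.40 ✓; bearing(K→S) − bearing(K→E) = 136.0° ✓; |KS| = 10.40 ✓; ∠(KS, SG) = 97.00° ✗; |SG| = 10.90 ✓.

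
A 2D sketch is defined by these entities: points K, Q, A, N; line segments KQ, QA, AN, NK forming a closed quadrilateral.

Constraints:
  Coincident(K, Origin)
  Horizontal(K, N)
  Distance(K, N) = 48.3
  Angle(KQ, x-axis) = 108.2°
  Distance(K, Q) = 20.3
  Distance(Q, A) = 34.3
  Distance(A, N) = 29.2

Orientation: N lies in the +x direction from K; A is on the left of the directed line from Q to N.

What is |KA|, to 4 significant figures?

34.88

Checks: KQ at 108.2° ✓; |QA| = 34.30 ✓; |AN| = 29.20 ✓.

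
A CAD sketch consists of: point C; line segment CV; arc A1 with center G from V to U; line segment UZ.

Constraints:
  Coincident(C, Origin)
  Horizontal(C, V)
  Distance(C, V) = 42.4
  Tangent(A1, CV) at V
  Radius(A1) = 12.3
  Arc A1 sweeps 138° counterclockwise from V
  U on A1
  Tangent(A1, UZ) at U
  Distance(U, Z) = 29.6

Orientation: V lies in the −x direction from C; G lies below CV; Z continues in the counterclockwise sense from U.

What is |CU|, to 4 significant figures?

54.98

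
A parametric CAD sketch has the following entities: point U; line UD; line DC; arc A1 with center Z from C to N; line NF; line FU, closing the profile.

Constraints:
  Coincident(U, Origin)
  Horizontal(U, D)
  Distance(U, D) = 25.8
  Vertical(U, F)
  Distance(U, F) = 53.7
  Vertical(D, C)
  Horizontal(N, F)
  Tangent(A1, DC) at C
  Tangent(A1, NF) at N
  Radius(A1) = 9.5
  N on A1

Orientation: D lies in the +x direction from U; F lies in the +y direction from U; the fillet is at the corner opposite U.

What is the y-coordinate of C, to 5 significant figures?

44.200

U is at the origin; U and D share the same y with |UD| = 25.8 and D on the +x side, so D = (25.800, 0.0000). U and F share the same x with |UF| = 53.7 and F on the +y side, so F = (0.0000, 53.700). The virtual corner opposite U is at (25.800, 53.700). Since A1 is tangent to DC there, ZC ⟂ DC and the tangent condition forces ZN to be normal to NF, with radius 9.5, so the center Z sits 9.5 in from both sides at Z = (16.300, 44.200). That places the tangent points at C = (25.800, 44.200) on DC and N = (16.300, 53.700) on NF. So C.y = 44.200.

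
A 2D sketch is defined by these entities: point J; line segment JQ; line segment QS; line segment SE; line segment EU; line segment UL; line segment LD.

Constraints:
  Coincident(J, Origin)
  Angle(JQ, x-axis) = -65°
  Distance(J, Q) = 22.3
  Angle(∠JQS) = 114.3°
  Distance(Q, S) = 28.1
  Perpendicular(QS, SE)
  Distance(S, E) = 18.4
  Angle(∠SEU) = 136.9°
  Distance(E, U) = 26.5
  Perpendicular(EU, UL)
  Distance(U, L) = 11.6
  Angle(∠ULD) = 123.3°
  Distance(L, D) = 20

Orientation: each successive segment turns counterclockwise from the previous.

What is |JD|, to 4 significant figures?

17.41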